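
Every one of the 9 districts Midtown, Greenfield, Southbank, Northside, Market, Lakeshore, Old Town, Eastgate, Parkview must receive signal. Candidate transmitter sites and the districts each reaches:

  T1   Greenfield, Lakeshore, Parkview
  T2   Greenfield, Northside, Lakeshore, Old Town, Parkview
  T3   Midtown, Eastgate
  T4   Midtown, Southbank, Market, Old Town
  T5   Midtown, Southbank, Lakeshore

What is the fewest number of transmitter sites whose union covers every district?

3

T2, T3, T4 together cover {Midtown, Greenfield, Southbank, Northside, Market, Lakeshore, Old Town, Eastgate, Parkview} — every district.
No 2 of the 5 transmitter sites cover everything (all 10 pairs fall short), so 3 is minimum.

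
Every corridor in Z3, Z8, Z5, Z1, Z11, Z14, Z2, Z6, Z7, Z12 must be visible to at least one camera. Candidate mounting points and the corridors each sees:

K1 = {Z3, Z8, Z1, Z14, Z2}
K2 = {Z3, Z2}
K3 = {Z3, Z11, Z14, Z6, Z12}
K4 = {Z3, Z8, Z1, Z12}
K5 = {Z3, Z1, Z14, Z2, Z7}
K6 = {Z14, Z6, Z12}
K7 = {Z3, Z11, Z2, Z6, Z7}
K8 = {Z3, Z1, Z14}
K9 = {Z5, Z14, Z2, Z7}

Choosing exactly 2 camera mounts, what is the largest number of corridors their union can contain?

8

Choosing K1, K3 covers {Z3, Z8, Z1, Z11, Z14, Z2, Z6, Z12} — 8 corridors.
No choice of 2 camera mounts does better; here Z5, Z7 are left uncovered.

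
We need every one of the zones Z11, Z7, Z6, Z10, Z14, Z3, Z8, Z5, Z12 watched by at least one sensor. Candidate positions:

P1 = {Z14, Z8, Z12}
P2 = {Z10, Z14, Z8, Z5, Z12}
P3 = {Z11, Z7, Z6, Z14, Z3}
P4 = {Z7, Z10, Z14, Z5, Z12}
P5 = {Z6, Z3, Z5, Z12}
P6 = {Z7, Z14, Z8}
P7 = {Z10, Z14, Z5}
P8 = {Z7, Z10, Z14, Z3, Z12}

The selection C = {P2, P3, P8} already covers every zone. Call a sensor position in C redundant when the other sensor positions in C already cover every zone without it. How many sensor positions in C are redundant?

1

Drop P2: Z8, Z5 uncovered — not redundant.
Drop P3: Z11, Z6 uncovered — not redundant.
Drop P8: the rest still cover every zone — redundant.
1 redundant: P8.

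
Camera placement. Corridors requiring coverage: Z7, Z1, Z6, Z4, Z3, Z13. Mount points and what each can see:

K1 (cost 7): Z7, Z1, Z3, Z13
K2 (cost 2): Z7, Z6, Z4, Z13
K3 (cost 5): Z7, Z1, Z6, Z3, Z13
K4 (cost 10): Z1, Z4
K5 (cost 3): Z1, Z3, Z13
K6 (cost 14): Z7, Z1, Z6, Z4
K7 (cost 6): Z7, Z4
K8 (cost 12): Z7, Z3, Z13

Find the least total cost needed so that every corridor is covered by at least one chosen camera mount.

5

K2, K5 cover every corridor at cost 2 + 3 = 5.
Any cover uses at least 2 camera mounts; among all covering selections none totals below 5.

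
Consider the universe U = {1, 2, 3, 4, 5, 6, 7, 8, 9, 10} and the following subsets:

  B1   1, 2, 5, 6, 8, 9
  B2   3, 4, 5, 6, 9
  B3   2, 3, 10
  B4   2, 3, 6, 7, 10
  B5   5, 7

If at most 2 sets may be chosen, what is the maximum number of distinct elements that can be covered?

9

Choosing B1, B4 covers {1, 2, 3, 5, 6, 7, 8, 9, 10} — 9 elements.
No choice of 2 sets does better; here 4 is left uncovered.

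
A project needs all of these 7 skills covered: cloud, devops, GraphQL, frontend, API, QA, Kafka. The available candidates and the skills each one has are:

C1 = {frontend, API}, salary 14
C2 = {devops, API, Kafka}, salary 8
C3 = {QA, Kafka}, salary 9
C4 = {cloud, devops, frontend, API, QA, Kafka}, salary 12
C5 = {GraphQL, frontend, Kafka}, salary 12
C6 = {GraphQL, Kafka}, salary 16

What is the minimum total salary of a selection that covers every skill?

24

C4, C5 cover every skill at salary 12 + 12 = 24.
Any cover uses at least 2 candidates; among all covering selections none totals below 24.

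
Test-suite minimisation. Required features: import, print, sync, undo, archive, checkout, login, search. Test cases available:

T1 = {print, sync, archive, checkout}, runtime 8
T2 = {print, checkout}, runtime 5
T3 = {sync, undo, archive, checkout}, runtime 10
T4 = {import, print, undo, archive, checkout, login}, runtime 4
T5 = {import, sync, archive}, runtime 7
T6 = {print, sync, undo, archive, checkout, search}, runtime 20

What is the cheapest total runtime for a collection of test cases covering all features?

T4, T6 cover every feature at runtime 4 + 20 = 24.
Any cover uses at least 2 test cases; among all covering selections none totals below 24.
Greedy by coverage-per-runtime would pick T4, T5, T6 for 31 — worse than the optimum 24.

24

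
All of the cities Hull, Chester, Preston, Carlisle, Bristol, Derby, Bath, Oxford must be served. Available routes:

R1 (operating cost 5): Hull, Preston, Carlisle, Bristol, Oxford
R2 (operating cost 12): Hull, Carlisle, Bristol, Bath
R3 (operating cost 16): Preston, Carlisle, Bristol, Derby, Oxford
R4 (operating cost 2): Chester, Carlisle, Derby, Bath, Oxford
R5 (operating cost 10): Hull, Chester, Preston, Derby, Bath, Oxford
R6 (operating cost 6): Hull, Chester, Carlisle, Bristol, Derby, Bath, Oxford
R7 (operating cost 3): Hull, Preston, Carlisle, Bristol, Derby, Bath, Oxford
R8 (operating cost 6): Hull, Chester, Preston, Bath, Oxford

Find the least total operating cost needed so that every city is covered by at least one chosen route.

5

R4, R7 cover every city at operating cost 2 + 3 = 5.
Any cover uses at least 2 routes; among all covering selections none totals below 5.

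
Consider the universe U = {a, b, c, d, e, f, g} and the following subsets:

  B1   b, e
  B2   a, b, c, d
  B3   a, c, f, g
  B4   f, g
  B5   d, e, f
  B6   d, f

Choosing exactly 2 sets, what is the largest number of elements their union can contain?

Choosing B1, B3 covers {a, b, c, e, f, g} — 6 elements.
No choice of 2 sets does better; here d is left uncovered.

6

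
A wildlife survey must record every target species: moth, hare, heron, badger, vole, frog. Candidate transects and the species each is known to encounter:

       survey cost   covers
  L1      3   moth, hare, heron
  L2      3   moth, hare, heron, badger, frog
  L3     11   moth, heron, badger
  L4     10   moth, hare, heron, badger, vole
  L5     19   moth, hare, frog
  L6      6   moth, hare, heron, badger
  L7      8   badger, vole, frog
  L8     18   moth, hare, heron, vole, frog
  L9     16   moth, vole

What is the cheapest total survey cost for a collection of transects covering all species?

11

L1, L7 cover every species at survey cost 3 + 8 = 11.
Any cover uses at least 2 transects; among all covering selections none totals below 11.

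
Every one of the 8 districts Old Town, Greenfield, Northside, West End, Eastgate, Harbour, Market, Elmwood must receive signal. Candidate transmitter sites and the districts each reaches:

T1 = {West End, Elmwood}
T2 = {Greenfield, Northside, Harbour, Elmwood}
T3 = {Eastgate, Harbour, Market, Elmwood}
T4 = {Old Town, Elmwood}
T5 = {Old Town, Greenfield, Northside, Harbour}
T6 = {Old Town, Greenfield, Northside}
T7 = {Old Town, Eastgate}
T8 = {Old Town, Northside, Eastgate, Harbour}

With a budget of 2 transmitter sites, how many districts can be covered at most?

7

Choosing T3, T5 covers {Old Town, Greenfield, Northside, Eastgate, Harbour, Market, Elmwood} — 7 districts.
No choice of 2 transmitter sites does better; here West End is left uncovered.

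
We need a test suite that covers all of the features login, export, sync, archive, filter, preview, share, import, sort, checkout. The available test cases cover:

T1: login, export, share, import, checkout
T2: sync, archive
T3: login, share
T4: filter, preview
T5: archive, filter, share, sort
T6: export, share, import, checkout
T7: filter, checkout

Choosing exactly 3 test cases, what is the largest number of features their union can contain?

Choosing T1, T2, T4 covers {login, export, sync, archive, filter, preview, share, import, checkout} — 9 features.
No choice of 3 test cases does better; here sort is left uncovered.

9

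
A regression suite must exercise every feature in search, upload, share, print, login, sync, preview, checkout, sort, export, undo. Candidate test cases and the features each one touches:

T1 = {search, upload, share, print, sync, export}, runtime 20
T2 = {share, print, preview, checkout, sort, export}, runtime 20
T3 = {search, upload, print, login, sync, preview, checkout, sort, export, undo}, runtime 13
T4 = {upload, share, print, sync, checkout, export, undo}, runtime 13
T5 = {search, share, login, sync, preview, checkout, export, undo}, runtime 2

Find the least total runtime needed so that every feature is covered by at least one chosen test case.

15

T3, T5 cover every feature at runtime 13 + 2 = 15.
Any cover uses at least 2 test cases; among all covering selections none totals below 15.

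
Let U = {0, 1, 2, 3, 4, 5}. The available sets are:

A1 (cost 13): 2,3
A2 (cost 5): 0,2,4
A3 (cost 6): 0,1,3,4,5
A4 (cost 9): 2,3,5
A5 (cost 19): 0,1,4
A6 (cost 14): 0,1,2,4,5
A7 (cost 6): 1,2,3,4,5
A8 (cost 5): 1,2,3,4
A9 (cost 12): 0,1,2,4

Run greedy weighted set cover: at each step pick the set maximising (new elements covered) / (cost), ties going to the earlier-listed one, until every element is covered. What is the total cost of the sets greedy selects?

11

Pick 1: A3 adds 5 new (0, 1, 3, 4, 5) at cost 6 (ratio 5/6).
Pick 2: A2 adds 1 new (2) at cost 5 (ratio 1/5).
Greedy total cost: 6 + 5 = 11.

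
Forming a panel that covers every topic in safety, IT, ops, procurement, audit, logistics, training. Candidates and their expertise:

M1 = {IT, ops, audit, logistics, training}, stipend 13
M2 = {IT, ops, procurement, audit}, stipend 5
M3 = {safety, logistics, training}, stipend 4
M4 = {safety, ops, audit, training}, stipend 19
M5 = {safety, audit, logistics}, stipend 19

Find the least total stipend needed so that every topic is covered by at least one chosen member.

9

M2, M3 cover every topic at stipend 5 + 4 = 9.
Any cover uses at least 2 members; among all covering selections none totals below 9.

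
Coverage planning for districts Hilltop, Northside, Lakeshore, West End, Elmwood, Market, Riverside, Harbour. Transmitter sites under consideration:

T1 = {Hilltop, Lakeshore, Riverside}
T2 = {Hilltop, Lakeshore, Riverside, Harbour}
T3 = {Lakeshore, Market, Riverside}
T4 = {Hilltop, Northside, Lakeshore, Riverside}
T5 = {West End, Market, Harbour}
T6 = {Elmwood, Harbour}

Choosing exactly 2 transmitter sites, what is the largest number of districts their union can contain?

7

Choosing T4, T5 covers {Hilltop, Northside, Lakeshore, West End, Market, Riverside, Harbour} — 7 districts.
No choice of 2 transmitter sites does better; here Elmwood is left uncovered.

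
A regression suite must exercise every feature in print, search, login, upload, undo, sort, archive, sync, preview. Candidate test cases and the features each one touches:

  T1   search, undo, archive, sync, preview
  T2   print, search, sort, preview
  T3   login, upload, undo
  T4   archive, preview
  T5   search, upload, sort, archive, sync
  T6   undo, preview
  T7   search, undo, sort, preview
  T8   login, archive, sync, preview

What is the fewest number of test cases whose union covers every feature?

3

T1, T2, T3 together cover {print, search, login, upload, undo, sort, archive, sync, preview} — every feature.
No 2 of the 8 test cases cover everything (all 28 pairs fall short), so 3 is minimum.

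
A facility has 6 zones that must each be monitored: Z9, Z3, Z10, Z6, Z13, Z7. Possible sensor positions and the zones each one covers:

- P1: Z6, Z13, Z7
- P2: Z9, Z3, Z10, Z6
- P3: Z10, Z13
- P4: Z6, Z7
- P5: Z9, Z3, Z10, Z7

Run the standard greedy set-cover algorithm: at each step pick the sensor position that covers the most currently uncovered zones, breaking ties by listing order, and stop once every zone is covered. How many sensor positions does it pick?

2

Pick 1: P2 covers 4 new zones (Z9, Z3, Z10, Z6).
Pick 2: P1 covers 2 new zones (Z13, Z7).
Greedy uses 2 sensor positions.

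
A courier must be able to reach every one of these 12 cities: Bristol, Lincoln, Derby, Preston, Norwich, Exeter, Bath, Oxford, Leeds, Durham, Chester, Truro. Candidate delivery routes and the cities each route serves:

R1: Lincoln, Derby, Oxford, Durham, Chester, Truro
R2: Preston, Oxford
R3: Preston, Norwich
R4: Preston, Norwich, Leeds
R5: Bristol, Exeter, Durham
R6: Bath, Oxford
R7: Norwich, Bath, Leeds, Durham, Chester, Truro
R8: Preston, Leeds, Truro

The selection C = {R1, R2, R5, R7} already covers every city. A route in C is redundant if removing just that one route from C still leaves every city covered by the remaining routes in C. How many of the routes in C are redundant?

Drop R1: Lincoln, Derby uncovered — not redundant.
Drop R2: Preston uncovered — not redundant.
Drop R5: Bristol, Exeter uncovered — not redundant.
Drop R7: Norwich, Bath, Leeds uncovered — not redundant.
None of the routes in C is redundant.

0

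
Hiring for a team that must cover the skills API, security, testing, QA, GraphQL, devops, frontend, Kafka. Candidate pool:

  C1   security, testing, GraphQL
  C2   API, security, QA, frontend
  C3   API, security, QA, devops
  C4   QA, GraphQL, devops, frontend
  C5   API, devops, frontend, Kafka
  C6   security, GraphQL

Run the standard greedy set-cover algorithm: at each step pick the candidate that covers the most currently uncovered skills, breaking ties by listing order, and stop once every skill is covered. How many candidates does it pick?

3

Pick 1: C2 covers 4 new skills (API, security, QA, frontend).
Pick 2: C1 covers 2 new skills (testing, GraphQL).
Pick 3: C5 covers 2 new skills (devops, Kafka).
Greedy uses 3 candidates.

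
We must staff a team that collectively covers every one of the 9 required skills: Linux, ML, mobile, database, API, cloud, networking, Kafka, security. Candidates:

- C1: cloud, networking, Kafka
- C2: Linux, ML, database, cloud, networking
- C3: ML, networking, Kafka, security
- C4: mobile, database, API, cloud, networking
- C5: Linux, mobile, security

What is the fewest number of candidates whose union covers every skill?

C2, C3, C4 together cover {Linux, ML, mobile, database, API, cloud, networking, Kafka, security} — every skill.
No 2 of the 5 candidates cover everything (all 10 pairs fall short), so 3 is minimum.

3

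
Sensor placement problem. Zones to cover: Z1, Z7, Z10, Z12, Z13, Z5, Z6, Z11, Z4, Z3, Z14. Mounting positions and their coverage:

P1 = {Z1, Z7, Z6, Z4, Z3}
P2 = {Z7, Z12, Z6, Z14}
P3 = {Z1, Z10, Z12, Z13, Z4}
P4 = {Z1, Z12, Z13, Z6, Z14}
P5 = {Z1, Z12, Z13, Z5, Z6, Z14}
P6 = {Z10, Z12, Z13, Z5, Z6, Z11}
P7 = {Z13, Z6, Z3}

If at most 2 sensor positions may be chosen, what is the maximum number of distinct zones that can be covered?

Choosing P1, P6 covers {Z1, Z7, Z10, Z12, Z13, Z5, Z6, Z11, Z4, Z3} — 10 zones.
No choice of 2 sensor positions does better; here Z14 is left uncovered.

10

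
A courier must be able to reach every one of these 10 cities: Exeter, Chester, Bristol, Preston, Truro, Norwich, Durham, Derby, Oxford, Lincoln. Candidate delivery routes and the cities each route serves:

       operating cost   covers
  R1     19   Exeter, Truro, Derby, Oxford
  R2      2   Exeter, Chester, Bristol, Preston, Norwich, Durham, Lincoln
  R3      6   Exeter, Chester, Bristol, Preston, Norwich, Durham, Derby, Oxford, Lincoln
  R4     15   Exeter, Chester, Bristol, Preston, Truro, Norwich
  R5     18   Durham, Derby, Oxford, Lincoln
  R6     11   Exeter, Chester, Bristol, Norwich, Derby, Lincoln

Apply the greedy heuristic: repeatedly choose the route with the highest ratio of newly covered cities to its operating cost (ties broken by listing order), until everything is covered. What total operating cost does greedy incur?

23

Pick 1: R2 adds 7 new (Exeter, Chester, Bristol, Preston, Norwich, Durham, Lincoln) at operating cost 2 (ratio 7/2).
Pick 2: R3 adds 2 new (Derby, Oxford) at operating cost 6 (ratio 2/6).
Pick 3: R4 adds 1 new (Truro) at operating cost 15 (ratio 1/15).
Greedy total operating cost: 2 + 6 + 15 = 23. (The true optimum is 21, so greedy overshoots here.)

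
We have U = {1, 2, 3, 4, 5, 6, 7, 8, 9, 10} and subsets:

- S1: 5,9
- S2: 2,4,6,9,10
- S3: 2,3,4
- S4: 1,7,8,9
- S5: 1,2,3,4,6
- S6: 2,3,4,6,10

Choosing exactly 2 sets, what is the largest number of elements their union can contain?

Choosing S4, S6 covers {1, 2, 3, 4, 6, 7, 8, 9, 10} — 9 elements.
No choice of 2 sets does better; here 5 is left uncovered.

9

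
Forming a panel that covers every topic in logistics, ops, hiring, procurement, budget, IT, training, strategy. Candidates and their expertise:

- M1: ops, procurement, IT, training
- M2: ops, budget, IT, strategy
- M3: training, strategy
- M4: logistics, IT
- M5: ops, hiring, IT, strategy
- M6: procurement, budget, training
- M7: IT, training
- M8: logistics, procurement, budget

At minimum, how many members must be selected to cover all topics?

3

M1, M5, M8 together cover {logistics, ops, hiring, procurement, budget, IT, training, strategy} — every topic.
No 2 of the 8 members cover everything (all 28 pairs fall short), so 3 is minimum.
Greedy (largest uncovered first) would take M1, M2, M4, M5 — 4 members — but 3 suffice.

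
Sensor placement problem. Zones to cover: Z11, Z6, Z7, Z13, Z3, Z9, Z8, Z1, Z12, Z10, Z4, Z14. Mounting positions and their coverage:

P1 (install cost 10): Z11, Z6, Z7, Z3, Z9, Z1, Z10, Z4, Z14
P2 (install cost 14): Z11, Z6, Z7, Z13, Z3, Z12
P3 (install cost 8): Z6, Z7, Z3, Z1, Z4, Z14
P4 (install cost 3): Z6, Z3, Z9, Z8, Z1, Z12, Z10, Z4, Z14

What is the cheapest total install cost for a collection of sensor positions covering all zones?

P2, P4 cover every zone at install cost 14 + 3 = 17.
Any cover uses at least 2 sensor positions; among all covering selections none totals below 17.

17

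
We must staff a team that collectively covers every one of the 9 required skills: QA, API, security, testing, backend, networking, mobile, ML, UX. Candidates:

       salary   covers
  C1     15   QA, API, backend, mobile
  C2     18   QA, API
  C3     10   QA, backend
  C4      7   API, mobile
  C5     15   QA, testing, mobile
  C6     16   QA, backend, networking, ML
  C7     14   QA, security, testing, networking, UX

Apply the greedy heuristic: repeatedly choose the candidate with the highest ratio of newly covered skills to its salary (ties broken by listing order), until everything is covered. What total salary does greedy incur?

Pick 1: C7 adds 5 new (QA, security, testing, networking, UX) at salary 14 (ratio 5/14).
Pick 2: C4 adds 2 new (API, mobile) at salary 7 (ratio 2/7).
Pick 3: C6 adds 2 new (backend, ML) at salary 16 (ratio 2/16).
Greedy total salary: 14 + 7 + 16 = 37.

37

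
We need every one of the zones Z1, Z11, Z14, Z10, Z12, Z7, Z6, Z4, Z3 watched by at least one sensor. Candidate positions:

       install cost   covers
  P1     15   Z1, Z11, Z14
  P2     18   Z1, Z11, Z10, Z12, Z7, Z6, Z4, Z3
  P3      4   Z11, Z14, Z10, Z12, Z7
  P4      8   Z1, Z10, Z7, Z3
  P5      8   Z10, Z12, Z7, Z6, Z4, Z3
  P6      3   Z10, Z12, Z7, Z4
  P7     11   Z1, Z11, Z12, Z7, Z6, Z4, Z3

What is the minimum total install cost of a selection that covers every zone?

P3, P7 cover every zone at install cost 4 + 11 = 15.
Any cover uses at least 2 sensor positions; among all covering selections none totals below 15.

15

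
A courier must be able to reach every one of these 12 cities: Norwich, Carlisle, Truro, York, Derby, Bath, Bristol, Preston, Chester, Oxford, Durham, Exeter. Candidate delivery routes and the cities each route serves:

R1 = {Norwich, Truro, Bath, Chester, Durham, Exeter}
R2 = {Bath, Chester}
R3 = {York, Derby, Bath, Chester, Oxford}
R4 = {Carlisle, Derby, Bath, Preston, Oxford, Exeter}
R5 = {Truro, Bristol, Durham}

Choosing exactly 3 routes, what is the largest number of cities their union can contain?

11

Choosing R1, R3, R4 covers {Norwich, Carlisle, Truro, York, Derby, Bath, Preston, Chester, Oxford, Durham, Exeter} — 11 cities.
No choice of 3 routes does better; here Bristol is left uncovered.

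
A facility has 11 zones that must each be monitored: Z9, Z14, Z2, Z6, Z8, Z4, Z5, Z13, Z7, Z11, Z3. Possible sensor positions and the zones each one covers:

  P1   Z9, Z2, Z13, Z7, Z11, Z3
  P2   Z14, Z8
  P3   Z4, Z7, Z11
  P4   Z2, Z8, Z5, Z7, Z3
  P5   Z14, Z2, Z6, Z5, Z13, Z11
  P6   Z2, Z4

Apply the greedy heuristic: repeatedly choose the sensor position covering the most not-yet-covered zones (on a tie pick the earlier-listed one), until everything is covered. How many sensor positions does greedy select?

4

Pick 1: P1 covers 6 new zones (Z9, Z2, Z13, Z7, Z11, Z3).
Pick 2: P5 covers 3 new zones (Z14, Z6, Z5).
Pick 3: P2 covers 1 new zones (Z8).
Pick 4: P3 covers 1 new zones (Z4).
Greedy uses 4 sensor positions.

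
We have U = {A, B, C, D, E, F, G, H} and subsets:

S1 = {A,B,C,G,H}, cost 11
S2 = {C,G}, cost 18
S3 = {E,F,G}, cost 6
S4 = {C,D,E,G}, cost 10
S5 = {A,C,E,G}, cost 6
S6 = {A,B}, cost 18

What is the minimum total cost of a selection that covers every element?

27

S1, S3, S4 cover every element at cost 11 + 6 + 10 = 27.
Any cover uses at least 3 sets; among all covering selections none totals below 27.
Greedy by coverage-per-cost would pick S5, S1, S3, S4 for 33 — worse than the optimum 27.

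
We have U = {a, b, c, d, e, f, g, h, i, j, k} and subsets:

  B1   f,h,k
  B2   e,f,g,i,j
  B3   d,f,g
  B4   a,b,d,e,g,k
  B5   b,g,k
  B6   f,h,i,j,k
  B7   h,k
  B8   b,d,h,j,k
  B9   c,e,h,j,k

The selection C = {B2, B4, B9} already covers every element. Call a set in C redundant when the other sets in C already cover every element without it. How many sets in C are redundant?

0

Drop B2: f, i uncovered — not redundant.
Drop B4: a, b, d uncovered — not redundant.
Drop B9: c, h uncovered — not redundant.
None of the sets in C is redundant.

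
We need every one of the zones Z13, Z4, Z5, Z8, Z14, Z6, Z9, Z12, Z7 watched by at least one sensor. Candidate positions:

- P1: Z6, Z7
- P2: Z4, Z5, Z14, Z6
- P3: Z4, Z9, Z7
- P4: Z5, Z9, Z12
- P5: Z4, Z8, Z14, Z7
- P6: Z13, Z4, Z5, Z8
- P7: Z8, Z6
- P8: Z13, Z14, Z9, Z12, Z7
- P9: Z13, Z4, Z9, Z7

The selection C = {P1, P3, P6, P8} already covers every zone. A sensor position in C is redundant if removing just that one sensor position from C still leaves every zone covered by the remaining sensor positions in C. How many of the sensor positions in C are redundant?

1

Drop P1: Z6 uncovered — not redundant.
Drop P3: the rest still cover every zone — redundant.
Drop P6: Z5, Z8 uncovered — not redundant.
Drop P8: Z14, Z12 uncovered — not redundant.
1 redundant: P3.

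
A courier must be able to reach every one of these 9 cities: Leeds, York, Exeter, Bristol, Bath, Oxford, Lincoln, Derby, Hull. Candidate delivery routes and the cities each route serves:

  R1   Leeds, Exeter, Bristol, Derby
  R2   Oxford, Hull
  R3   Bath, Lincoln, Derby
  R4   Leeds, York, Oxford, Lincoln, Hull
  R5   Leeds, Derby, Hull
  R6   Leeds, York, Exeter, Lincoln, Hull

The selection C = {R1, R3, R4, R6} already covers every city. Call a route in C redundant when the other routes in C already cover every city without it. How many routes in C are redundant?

1

Drop R1: Bristol uncovered — not redundant.
Drop R3: Bath uncovered — not redundant.
Drop R4: Oxford uncovered — not redundant.
Drop R6: the rest still cover every city — redundant.
1 redundant: R6.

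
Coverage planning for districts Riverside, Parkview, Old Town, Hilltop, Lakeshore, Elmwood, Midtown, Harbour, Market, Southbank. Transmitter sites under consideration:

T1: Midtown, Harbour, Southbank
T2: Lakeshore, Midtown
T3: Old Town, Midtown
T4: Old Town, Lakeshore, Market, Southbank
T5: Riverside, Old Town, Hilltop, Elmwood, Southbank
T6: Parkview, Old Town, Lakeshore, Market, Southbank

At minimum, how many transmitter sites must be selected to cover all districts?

3

T1, T5, T6 together cover {Riverside, Parkview, Old Town, Hilltop, Lakeshore, Elmwood, Midtown, Harbour, Market, Southbank} — every district.
No 2 of the 6 transmitter sites cover everything (all 15 pairs fall short), so 3 is minimum.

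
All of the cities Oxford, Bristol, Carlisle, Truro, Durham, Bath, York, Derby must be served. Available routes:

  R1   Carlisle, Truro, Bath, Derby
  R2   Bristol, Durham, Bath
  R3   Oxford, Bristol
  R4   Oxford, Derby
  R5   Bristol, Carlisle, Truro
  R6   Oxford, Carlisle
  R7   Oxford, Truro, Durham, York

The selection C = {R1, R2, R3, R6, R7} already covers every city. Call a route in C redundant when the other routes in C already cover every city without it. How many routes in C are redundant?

3

Drop R1: Derby uncovered — not redundant.
Drop R2: the rest still cover every city — redundant.
Drop R3: the rest still cover every city — redundant.
Drop R6: the rest still cover every city — redundant.
Drop R7: York uncovered — not redundant.
3 redundant: R2, R3, R6.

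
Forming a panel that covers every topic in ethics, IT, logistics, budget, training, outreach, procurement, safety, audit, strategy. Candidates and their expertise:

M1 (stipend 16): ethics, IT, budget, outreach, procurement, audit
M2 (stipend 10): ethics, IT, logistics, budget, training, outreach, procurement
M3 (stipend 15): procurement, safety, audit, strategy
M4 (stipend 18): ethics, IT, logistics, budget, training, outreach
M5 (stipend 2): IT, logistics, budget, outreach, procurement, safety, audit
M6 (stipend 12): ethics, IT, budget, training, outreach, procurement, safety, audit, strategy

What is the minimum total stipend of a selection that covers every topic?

M5, M6 cover every topic at stipend 2 + 12 = 14.
Any cover uses at least 2 members; among all covering selections none totals below 14.

14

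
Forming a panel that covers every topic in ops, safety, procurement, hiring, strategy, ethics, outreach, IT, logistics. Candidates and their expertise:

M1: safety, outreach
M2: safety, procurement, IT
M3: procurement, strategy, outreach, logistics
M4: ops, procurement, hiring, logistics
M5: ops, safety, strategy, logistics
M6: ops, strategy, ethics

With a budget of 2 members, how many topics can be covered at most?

Choosing M1, M4 covers {ops, safety, procurement, hiring, outreach, logistics} — 6 topics.
No choice of 2 members does better; here strategy, ethics, IT are left uncovered.

6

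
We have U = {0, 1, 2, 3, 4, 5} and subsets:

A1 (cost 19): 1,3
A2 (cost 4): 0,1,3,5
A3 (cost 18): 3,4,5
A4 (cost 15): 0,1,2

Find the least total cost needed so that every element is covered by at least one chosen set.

33

A3, A4 cover every element at cost 18 + 15 = 33.
Any cover uses at least 2 sets; among all covering selections none totals below 33.
Greedy by coverage-per-cost would pick A2, A4, A3 for 37 — worse than the optimum 33.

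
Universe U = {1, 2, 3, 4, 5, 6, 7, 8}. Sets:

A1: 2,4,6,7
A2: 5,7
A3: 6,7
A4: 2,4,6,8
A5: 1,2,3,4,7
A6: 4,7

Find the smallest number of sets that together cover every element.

A2, A4, A5 together cover {1, 2, 3, 4, 5, 6, 7, 8} — every element.
No 2 of the 6 sets cover everything (all 15 pairs fall short), so 3 is minimum.

3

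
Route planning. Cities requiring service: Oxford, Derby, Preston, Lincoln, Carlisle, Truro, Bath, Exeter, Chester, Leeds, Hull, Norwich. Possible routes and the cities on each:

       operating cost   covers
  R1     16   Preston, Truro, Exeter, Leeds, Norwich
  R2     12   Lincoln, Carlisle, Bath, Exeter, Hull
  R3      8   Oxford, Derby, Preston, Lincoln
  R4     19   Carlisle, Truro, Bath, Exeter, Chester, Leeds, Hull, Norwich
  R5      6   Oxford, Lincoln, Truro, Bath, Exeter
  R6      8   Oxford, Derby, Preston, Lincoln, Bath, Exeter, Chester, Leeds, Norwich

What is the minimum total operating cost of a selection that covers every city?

R2, R5, R6 cover every city at operating cost 12 + 6 + 8 = 26.
Any cover uses at least 2 routes; among all covering selections none totals below 26.

26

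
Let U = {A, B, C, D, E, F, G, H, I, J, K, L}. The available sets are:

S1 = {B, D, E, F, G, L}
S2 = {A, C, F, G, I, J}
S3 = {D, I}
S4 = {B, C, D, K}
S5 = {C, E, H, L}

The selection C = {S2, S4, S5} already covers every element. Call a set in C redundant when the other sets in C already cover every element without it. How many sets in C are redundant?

Drop S2: A, F, G, I, … uncovered — not redundant.
Drop S4: B, D, K uncovered — not redundant.
Drop S5: E, H, L uncovered — not redundant.
None of the sets in C is redundant.

0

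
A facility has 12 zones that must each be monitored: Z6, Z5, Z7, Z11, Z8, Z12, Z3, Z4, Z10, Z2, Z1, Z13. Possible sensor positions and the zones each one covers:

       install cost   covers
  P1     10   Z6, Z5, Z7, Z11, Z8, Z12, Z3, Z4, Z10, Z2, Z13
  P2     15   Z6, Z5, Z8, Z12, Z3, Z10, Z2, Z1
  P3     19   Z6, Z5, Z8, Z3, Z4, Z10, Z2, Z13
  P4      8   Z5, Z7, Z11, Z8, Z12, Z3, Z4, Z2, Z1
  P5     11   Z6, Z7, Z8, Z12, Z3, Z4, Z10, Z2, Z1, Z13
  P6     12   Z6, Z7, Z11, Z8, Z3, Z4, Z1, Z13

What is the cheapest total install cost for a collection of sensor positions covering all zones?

18

P1, P4 cover every zone at install cost 10 + 8 = 18.
Any cover uses at least 2 sensor positions; among all covering selections none totals below 18.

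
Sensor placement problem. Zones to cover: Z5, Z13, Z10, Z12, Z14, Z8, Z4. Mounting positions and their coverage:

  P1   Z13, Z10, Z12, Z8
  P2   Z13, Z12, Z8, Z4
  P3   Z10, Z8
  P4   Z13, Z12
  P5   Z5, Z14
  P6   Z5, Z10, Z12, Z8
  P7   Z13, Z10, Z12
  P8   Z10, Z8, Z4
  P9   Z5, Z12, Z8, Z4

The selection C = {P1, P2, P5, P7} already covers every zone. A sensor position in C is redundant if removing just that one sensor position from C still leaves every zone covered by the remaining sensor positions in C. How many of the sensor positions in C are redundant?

2

Drop P1: the rest still cover every zone — redundant.
Drop P2: Z4 uncovered — not redundant.
Drop P5: Z5, Z14 uncovered — not redundant.
Drop P7: the rest still cover every zone — redundant.
2 redundant: P1, P7.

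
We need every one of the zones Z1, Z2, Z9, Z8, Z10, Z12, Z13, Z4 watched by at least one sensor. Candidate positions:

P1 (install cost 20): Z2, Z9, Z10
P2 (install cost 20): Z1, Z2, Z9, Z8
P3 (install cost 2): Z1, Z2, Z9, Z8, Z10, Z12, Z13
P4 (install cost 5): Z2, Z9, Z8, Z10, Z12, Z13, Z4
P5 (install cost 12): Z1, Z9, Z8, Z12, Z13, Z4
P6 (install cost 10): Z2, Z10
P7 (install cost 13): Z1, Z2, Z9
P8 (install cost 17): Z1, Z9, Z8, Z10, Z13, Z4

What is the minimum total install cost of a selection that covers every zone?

7

P3, P4 cover every zone at install cost 2 + 5 = 7.
Any cover uses at least 2 sensor positions; among all covering selections none totals below 7.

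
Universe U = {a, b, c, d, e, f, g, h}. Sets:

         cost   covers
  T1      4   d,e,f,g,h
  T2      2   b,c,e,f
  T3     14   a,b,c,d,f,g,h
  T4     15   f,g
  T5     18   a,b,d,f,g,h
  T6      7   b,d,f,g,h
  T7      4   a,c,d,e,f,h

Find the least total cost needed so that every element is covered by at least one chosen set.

10

T1, T2, T7 cover every element at cost 4 + 2 + 4 = 10.
Any cover uses at least 2 sets; among all covering selections none totals below 10.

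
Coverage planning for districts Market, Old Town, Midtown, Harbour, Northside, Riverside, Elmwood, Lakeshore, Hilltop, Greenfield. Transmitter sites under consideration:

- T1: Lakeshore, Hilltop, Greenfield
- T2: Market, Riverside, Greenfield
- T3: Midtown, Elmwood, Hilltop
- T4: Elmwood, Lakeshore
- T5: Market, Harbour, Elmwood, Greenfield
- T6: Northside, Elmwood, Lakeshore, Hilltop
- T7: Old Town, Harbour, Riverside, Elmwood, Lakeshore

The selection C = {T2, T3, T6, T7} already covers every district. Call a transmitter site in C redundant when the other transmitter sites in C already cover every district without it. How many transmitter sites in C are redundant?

Drop T2: Market, Greenfield uncovered — not redundant.
Drop T3: Midtown uncovered — not redundant.
Drop T6: Northside uncovered — not redundant.
Drop T7: Old Town, Harbour uncovered — not redundant.
None of the transmitter sites in C is redundant.

0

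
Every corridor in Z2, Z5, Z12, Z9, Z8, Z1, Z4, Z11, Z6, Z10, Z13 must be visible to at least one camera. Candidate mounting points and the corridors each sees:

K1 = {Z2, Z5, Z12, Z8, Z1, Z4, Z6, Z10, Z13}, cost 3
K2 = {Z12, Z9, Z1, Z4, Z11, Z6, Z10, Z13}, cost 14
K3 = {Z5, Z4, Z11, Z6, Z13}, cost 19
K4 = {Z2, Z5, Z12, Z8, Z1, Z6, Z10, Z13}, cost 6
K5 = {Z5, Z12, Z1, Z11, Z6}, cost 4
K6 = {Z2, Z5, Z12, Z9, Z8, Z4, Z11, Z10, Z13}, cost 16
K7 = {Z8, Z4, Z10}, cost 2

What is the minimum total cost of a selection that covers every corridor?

17

K1, K2 cover every corridor at cost 3 + 14 = 17.
Any cover uses at least 2 camera mounts; among all covering selections none totals below 17.
Greedy by coverage-per-cost would pick K1, K5, K2 for 21 — worse than the optimum 17.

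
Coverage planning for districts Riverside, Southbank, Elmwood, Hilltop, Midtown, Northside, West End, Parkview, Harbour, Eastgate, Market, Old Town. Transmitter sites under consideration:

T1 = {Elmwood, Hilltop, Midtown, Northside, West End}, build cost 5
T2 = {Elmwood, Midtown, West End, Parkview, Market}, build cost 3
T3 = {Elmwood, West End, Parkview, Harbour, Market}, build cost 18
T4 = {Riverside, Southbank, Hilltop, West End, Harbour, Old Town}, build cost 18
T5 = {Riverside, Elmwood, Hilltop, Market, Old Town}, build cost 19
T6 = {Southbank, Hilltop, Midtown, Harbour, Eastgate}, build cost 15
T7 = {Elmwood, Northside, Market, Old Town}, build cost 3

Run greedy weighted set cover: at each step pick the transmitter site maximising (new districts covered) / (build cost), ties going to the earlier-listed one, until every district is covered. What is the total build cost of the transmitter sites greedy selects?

39

Pick 1: T2 adds 5 new (Elmwood, Midtown, West End, Parkview, Market) at build cost 3 (ratio 5/3).
Pick 2: T7 adds 2 new (Northside, Old Town) at build cost 3 (ratio 2/3).
Pick 3: T6 adds 4 new (Southbank, Hilltop, Harbour, Eastgate) at build cost 15 (ratio 4/15).
Pick 4: T4 adds 1 new (Riverside) at build cost 18 (ratio 1/18).
Greedy total build cost: 3 + 3 + 15 + 18 = 39.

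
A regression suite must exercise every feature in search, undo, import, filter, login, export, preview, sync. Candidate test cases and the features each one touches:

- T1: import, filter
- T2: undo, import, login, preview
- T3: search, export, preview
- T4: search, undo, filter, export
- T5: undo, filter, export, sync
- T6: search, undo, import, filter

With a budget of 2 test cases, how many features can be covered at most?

7

Choosing T2, T4 covers {search, undo, import, filter, login, export, preview} — 7 features.
No choice of 2 test cases does better; here sync is left uncovered.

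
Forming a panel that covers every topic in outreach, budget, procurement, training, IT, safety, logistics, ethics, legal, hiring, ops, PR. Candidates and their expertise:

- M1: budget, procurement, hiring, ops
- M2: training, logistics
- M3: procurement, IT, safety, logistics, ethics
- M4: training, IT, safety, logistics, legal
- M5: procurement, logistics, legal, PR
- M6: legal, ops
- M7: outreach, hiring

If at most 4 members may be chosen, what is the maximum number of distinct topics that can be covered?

11

Choosing M1, M2, M3, M5 covers {budget, procurement, training, IT, safety, logistics, ethics, legal, hiring, ops, PR} — 11 topics.
No choice of 4 members does better; here outreach is left uncovered.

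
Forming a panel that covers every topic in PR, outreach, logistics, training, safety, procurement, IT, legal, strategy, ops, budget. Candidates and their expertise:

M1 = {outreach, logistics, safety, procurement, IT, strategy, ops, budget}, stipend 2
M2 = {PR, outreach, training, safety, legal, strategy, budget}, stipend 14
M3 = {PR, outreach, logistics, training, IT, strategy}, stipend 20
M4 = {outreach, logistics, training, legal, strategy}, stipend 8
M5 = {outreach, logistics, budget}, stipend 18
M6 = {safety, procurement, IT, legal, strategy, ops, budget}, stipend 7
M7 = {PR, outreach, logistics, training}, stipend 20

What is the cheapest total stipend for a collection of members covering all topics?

16

M1, M2 cover every topic at stipend 2 + 14 = 16.
Any cover uses at least 2 members; among all covering selections none totals below 16.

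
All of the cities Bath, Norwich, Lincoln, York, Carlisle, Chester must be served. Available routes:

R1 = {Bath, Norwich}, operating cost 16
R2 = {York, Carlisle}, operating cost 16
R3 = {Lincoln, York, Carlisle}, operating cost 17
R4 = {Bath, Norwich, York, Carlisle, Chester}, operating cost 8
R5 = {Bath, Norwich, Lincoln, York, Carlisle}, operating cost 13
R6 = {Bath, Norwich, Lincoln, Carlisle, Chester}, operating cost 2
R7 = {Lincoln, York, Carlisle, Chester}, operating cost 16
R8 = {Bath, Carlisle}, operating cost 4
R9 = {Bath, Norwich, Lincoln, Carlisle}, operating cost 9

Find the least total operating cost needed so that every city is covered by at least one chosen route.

R4, R6 cover every city at operating cost 8 + 2 = 10.
Any cover uses at least 2 routes; among all covering selections none totals below 10.

10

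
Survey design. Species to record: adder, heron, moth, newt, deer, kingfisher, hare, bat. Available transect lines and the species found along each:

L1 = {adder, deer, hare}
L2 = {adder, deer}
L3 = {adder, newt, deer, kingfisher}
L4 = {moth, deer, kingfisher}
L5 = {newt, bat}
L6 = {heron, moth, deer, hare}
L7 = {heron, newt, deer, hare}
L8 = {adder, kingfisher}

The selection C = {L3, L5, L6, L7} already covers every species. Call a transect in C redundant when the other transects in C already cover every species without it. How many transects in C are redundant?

1

Drop L3: adder, kingfisher uncovered — not redundant.
Drop L5: bat uncovered — not redundant.
Drop L6: moth uncovered — not redundant.
Drop L7: the rest still cover every species — redundant.
1 redundant: L7.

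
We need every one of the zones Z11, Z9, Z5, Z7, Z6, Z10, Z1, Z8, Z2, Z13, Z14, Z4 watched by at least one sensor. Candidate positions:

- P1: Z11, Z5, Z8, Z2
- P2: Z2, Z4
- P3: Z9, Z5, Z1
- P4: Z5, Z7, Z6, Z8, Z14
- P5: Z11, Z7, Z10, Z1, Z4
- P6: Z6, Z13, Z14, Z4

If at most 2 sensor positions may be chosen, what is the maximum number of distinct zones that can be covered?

Choosing P4, P5 covers {Z11, Z5, Z7, Z6, Z10, Z1, Z8, Z14, Z4} — 9 zones.
No choice of 2 sensor positions does better; here Z9, Z2, Z13 are left uncovered.

9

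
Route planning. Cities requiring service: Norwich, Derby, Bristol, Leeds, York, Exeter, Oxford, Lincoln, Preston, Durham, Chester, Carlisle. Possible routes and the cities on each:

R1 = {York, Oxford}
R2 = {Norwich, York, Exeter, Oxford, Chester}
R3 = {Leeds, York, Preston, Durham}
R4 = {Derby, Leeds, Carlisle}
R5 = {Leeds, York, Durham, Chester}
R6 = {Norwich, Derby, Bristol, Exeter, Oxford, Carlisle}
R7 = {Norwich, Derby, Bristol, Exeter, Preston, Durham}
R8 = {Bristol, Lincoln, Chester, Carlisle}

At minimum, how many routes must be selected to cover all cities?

R3, R6, R8 together cover {Norwich, Derby, Bristol, Leeds, York, Exeter, Oxford, Lincoln, Preston, Durham, Chester, Carlisle} — every city.
No 2 of the 8 routes cover everything (all 28 pairs fall short), so 3 is minimum.

3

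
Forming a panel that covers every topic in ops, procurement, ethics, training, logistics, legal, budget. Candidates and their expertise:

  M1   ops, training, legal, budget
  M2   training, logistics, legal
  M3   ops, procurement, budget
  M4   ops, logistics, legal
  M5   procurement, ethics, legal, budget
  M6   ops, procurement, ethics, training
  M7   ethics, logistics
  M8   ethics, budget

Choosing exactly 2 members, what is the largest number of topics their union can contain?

Choosing M1, M5 covers {ops, procurement, ethics, training, legal, budget} — 6 topics.
No choice of 2 members does better; here logistics is left uncovered.

6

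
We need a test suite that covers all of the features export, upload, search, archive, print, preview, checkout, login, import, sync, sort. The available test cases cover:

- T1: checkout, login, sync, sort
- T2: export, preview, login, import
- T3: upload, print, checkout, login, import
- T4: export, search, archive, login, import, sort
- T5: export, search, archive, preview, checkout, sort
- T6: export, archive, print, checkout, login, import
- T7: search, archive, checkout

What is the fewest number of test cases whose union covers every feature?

T1, T3, T5 together cover {export, upload, search, archive, print, preview, checkout, login, import, sync, sort} — every feature.
No 2 of the 7 test cases cover everything (all 21 pairs fall short), so 3 is minimum.
Greedy (largest uncovered first) would take T4, T3, T1, T2 — 4 test cases — but 3 suffice.

3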